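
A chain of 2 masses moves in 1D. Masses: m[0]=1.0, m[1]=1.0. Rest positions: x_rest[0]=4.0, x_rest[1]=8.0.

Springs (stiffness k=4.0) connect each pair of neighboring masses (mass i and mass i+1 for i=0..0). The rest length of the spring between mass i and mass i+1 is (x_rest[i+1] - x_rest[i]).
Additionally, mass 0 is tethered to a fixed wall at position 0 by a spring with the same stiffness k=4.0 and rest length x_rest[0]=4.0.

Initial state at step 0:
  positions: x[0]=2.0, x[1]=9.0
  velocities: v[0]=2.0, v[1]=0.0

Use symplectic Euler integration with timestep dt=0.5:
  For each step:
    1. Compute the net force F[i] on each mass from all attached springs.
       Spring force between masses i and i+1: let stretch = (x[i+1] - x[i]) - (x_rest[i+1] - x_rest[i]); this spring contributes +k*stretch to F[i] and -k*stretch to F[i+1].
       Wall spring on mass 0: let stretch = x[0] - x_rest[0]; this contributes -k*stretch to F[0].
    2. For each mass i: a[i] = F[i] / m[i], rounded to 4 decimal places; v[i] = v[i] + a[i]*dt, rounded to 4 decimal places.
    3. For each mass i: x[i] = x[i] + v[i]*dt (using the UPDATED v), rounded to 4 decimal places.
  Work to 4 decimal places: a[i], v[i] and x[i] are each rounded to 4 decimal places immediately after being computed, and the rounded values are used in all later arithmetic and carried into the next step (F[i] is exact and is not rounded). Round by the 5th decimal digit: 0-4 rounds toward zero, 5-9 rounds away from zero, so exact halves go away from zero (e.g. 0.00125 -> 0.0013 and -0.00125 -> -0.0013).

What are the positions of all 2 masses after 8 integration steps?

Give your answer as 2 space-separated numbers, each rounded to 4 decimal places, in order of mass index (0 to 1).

Step 0: x=[2.0000 9.0000] v=[2.0000 0.0000]
Step 1: x=[8.0000 6.0000] v=[12.0000 -6.0000]
Step 2: x=[4.0000 9.0000] v=[-8.0000 6.0000]
Step 3: x=[1.0000 11.0000] v=[-6.0000 4.0000]
Step 4: x=[7.0000 7.0000] v=[12.0000 -8.0000]
Step 5: x=[6.0000 7.0000] v=[-2.0000 0.0000]
Step 6: x=[0.0000 10.0000] v=[-12.0000 6.0000]
Step 7: x=[4.0000 7.0000] v=[8.0000 -6.0000]
Step 8: x=[7.0000 5.0000] v=[6.0000 -4.0000]

Answer: 7.0000 5.0000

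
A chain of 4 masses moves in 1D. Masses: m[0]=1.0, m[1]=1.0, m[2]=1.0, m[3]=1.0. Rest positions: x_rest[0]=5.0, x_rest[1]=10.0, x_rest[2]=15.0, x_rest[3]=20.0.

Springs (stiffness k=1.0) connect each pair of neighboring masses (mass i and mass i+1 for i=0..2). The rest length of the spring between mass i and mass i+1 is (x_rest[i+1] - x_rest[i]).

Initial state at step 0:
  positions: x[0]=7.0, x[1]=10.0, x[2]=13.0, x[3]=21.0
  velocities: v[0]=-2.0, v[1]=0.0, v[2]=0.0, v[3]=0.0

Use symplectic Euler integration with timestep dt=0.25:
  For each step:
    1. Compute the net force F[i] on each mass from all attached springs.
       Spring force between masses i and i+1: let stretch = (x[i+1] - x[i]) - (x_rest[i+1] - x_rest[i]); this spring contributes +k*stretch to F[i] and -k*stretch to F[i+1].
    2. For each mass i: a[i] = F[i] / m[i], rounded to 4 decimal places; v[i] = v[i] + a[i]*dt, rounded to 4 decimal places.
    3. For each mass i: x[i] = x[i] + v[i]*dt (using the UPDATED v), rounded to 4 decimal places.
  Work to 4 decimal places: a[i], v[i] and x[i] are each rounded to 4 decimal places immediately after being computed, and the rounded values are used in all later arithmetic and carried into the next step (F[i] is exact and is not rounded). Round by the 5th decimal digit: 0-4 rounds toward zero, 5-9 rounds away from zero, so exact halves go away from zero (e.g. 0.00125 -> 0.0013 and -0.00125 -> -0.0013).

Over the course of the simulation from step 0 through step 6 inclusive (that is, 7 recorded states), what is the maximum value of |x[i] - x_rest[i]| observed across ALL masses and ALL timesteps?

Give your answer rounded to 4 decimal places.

Step 0: x=[7.0000 10.0000 13.0000 21.0000] v=[-2.0000 0.0000 0.0000 0.0000]
Step 1: x=[6.3750 10.0000 13.3125 20.8125] v=[-2.5000 0.0000 1.2500 -0.7500]
Step 2: x=[5.6641 9.9805 13.8867 20.4688] v=[-2.8438 -0.0781 2.2969 -1.3750]
Step 3: x=[4.9104 9.9353 14.6282 20.0262] v=[-3.0147 -0.1807 2.9659 -1.7705]
Step 4: x=[4.1583 9.8694 15.4138 19.5587] v=[-3.0085 -0.2637 3.1422 -1.8700]
Step 5: x=[3.4506 9.7931 16.1119 19.1447] v=[-2.8307 -0.3054 2.7923 -1.6562]
Step 6: x=[2.8268 9.7153 16.6046 18.8536] v=[-2.4951 -0.3113 1.9708 -1.1644]
Max displacement = 2.1732

Answer: 2.1732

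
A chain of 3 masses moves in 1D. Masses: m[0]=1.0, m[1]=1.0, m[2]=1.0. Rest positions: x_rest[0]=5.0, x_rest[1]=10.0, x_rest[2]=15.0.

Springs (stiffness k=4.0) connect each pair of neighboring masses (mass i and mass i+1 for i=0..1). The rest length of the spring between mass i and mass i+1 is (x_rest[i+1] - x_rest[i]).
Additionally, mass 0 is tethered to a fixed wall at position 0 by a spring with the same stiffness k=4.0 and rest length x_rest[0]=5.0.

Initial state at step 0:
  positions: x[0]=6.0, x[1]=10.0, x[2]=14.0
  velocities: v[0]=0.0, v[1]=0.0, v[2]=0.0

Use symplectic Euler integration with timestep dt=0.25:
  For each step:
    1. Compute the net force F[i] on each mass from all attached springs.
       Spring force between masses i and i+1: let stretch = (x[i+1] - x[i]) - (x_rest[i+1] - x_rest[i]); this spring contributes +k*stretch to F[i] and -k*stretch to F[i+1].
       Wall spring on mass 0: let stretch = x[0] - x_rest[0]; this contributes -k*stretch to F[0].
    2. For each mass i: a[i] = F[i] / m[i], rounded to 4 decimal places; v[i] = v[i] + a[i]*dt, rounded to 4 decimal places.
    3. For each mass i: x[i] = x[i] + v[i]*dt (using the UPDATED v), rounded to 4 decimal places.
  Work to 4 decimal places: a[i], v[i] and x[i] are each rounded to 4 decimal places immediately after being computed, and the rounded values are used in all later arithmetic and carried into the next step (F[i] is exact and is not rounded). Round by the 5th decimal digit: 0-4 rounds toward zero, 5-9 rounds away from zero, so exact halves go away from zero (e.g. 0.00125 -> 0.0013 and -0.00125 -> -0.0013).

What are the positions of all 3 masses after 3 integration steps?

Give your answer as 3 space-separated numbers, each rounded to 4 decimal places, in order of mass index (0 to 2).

Answer: 4.1094 9.7656 15.1875

Derivation:
Step 0: x=[6.0000 10.0000 14.0000] v=[0.0000 0.0000 0.0000]
Step 1: x=[5.5000 10.0000 14.2500] v=[-2.0000 0.0000 1.0000]
Step 2: x=[4.7500 9.9375 14.6875] v=[-3.0000 -0.2500 1.7500]
Step 3: x=[4.1094 9.7656 15.1875] v=[-2.5625 -0.6875 2.0000]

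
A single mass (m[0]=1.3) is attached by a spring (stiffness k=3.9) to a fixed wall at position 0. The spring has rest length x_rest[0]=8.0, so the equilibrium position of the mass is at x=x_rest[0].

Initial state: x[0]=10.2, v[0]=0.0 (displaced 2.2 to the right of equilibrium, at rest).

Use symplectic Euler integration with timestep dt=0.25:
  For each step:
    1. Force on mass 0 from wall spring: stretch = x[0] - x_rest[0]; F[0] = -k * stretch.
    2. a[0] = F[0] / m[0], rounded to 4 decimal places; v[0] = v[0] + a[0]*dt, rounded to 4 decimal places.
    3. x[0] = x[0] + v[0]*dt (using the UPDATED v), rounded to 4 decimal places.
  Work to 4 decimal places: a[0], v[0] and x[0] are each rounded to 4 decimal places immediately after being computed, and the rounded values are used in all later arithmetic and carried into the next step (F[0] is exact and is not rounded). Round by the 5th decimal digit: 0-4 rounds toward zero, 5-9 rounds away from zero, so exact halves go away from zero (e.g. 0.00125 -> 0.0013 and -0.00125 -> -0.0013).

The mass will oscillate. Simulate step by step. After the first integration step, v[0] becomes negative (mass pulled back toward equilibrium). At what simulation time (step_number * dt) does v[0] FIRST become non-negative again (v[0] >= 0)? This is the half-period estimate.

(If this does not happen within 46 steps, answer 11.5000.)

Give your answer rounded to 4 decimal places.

Step 0: x=[10.2000] v=[0.0000]
Step 1: x=[9.7875] v=[-1.6500]
Step 2: x=[9.0399] v=[-2.9906]
Step 3: x=[8.0973] v=[-3.7705]
Step 4: x=[7.1364] v=[-3.8435]
Step 5: x=[6.3375] v=[-3.1958]
Step 6: x=[5.8503] v=[-1.9489]
Step 7: x=[5.7662] v=[-0.3366]
Step 8: x=[6.1009] v=[1.3388]
First v>=0 after going negative at step 8, time=2.0000

Answer: 2.0000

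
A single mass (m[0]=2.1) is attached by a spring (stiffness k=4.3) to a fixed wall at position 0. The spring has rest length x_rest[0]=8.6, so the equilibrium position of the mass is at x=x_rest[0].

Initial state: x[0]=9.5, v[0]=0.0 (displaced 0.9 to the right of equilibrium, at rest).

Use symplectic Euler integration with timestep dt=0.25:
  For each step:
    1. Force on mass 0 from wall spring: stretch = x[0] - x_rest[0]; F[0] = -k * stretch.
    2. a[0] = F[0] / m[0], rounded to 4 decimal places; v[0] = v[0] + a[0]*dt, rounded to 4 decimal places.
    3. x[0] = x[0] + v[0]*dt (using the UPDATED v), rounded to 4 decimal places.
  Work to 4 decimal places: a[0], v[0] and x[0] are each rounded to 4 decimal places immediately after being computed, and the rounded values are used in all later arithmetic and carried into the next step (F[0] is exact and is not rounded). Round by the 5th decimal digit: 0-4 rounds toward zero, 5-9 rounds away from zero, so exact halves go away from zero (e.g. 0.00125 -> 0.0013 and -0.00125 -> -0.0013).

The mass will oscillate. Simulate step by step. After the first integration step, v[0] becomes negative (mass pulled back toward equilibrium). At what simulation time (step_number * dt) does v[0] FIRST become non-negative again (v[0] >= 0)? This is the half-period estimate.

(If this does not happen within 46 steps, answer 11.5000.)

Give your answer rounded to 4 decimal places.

Step 0: x=[9.5000] v=[0.0000]
Step 1: x=[9.3848] v=[-0.4607]
Step 2: x=[9.1692] v=[-0.8625]
Step 3: x=[8.8807] v=[-1.1539]
Step 4: x=[8.5563] v=[-1.2976]
Step 5: x=[8.2375] v=[-1.2752]
Step 6: x=[7.9651] v=[-1.0896]
Step 7: x=[7.7740] v=[-0.7646]
Step 8: x=[7.6886] v=[-0.3418]
Step 9: x=[7.7198] v=[0.1248]
First v>=0 after going negative at step 9, time=2.2500

Answer: 2.2500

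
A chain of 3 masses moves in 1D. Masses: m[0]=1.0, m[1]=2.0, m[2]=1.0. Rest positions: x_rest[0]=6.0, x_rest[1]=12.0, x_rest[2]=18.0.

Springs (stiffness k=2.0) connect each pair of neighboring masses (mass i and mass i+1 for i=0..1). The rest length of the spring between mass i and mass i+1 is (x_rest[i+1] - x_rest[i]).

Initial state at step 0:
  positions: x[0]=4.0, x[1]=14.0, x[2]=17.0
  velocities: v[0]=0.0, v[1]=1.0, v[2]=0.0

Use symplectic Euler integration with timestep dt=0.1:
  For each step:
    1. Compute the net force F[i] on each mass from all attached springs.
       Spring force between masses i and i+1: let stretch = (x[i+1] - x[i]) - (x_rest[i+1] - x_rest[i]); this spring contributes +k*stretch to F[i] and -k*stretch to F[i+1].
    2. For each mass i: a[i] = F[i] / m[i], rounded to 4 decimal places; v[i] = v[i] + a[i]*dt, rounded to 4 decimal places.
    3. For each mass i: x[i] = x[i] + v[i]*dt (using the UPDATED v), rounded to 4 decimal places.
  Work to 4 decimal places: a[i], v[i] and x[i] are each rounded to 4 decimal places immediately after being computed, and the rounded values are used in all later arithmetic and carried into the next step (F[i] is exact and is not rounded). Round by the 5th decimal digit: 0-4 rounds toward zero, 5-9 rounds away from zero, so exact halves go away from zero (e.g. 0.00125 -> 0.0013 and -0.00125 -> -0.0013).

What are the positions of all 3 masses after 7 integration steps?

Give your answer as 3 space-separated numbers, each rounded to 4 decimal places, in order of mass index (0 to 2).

Answer: 5.9879 12.9678 18.4768

Derivation:
Step 0: x=[4.0000 14.0000 17.0000] v=[0.0000 1.0000 0.0000]
Step 1: x=[4.0800 14.0300 17.0600] v=[0.8000 0.3000 0.6000]
Step 2: x=[4.2390 13.9908 17.1794] v=[1.5900 -0.3920 1.1940]
Step 3: x=[4.4730 13.8860 17.3550] v=[2.3404 -1.0483 1.7563]
Step 4: x=[4.7753 13.7217 17.5813] v=[3.0230 -1.6427 2.2625]
Step 5: x=[5.1365 13.5066 17.8504] v=[3.6123 -2.1514 2.6906]
Step 6: x=[5.5451 13.2512 18.1526] v=[4.0863 -2.5540 3.0218]
Step 7: x=[5.9879 12.9678 18.4768] v=[4.4275 -2.8345 3.2415]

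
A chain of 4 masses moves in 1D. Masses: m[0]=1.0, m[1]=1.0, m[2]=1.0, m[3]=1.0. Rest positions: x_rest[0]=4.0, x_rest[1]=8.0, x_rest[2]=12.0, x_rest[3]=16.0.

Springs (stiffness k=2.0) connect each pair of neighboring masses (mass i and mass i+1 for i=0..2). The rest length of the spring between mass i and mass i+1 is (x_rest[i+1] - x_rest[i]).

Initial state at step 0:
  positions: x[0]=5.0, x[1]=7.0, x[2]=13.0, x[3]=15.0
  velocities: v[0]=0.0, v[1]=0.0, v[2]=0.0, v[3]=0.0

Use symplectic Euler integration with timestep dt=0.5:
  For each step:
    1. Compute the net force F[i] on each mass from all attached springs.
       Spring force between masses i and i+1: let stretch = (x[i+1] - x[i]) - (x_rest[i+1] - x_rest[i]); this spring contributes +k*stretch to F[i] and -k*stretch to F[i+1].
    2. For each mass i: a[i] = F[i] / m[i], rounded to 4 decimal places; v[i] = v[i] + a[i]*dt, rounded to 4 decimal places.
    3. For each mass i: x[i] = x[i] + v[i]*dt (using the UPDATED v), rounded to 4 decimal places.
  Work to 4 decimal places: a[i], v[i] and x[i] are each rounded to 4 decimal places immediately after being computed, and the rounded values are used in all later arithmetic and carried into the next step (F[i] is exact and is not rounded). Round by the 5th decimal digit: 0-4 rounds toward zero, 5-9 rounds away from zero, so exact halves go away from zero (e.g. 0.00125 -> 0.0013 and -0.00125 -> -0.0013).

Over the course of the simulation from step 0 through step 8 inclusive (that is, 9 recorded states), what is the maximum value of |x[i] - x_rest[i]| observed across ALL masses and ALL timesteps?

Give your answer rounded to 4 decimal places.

Step 0: x=[5.0000 7.0000 13.0000 15.0000] v=[0.0000 0.0000 0.0000 0.0000]
Step 1: x=[4.0000 9.0000 11.0000 16.0000] v=[-2.0000 4.0000 -4.0000 2.0000]
Step 2: x=[3.5000 9.5000 10.5000 16.5000] v=[-1.0000 1.0000 -1.0000 1.0000]
Step 3: x=[4.0000 7.5000 12.5000 16.0000] v=[1.0000 -4.0000 4.0000 -1.0000]
Step 4: x=[4.2500 6.2500 13.7500 15.7500] v=[0.5000 -2.5000 2.5000 -0.5000]
Step 5: x=[3.5000 7.7500 12.2500 16.5000] v=[-1.5000 3.0000 -3.0000 1.5000]
Step 6: x=[2.8750 9.3750 10.6250 17.1250] v=[-1.2500 3.2500 -3.2500 1.2500]
Step 7: x=[3.5000 8.3750 11.6250 16.5000] v=[1.2500 -2.0000 2.0000 -1.2500]
Step 8: x=[4.5625 6.5625 13.4375 15.4375] v=[2.1250 -3.6250 3.6250 -2.1250]
Max displacement = 1.7500

Answer: 1.7500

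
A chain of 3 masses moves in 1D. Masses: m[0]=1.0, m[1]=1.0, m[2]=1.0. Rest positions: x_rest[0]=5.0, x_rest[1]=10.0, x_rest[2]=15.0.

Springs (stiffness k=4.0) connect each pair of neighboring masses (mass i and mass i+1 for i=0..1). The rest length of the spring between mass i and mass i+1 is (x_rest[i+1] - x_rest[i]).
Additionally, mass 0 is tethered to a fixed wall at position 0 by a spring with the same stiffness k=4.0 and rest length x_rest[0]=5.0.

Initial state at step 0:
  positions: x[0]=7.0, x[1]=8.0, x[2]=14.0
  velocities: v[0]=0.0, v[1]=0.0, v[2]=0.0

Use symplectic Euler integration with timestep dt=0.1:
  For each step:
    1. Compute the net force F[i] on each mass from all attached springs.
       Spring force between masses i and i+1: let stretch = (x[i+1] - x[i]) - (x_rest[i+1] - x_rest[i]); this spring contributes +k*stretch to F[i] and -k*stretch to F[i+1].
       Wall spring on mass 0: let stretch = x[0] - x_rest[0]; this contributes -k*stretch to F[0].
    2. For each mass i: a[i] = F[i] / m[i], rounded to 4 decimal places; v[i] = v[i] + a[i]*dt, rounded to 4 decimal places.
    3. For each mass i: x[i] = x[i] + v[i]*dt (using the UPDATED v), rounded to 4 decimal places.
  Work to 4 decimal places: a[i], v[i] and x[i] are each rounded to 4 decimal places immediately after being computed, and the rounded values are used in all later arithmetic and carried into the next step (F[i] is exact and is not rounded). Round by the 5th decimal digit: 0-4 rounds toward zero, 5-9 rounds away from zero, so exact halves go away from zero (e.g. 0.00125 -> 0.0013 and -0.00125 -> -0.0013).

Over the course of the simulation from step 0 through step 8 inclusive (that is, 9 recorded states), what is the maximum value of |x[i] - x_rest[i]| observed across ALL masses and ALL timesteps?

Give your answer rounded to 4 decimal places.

Step 0: x=[7.0000 8.0000 14.0000] v=[0.0000 0.0000 0.0000]
Step 1: x=[6.7600 8.2000 13.9600] v=[-2.4000 2.0000 -0.4000]
Step 2: x=[6.3072 8.5728 13.8896] v=[-4.5280 3.7280 -0.7040]
Step 3: x=[5.6927 9.0677 13.8065] v=[-6.1446 4.9485 -0.8307]
Step 4: x=[4.9855 9.6171 13.7339] v=[-7.0717 5.4940 -0.7262]
Step 5: x=[4.2642 10.1459 13.6966] v=[-7.2133 5.2881 -0.3729]
Step 6: x=[3.6076 10.5815 13.7173] v=[-6.5663 4.3557 0.2068]
Step 7: x=[3.0856 10.8636 13.8126] v=[-5.2198 2.8205 0.9525]
Step 8: x=[2.7513 10.9525 13.9899] v=[-3.3428 0.8889 1.7729]
Max displacement = 2.2487

Answer: 2.2487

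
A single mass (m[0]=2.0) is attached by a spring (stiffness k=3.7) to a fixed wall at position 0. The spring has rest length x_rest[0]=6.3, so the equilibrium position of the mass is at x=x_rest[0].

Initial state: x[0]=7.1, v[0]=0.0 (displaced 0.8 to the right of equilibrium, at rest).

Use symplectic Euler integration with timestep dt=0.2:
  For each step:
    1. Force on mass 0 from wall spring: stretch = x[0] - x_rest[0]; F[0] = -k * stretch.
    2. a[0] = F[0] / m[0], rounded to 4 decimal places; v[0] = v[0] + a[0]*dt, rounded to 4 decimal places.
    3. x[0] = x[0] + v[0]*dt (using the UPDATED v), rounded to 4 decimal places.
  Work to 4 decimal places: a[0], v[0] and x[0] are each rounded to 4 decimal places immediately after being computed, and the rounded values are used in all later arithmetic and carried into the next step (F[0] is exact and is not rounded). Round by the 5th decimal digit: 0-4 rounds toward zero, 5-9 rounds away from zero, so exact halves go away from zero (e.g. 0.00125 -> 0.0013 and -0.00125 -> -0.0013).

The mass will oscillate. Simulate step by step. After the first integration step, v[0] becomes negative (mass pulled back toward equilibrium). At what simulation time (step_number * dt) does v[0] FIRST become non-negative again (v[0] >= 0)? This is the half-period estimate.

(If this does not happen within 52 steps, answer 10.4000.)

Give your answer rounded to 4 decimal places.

Step 0: x=[7.1000] v=[0.0000]
Step 1: x=[7.0408] v=[-0.2960]
Step 2: x=[6.9268] v=[-0.5701]
Step 3: x=[6.7664] v=[-0.8020]
Step 4: x=[6.5715] v=[-0.9746]
Step 5: x=[6.3565] v=[-1.0751]
Step 6: x=[6.1373] v=[-1.0960]
Step 7: x=[5.9301] v=[-1.0358]
Step 8: x=[5.7503] v=[-0.8989]
Step 9: x=[5.6112] v=[-0.6955]
Step 10: x=[5.5231] v=[-0.4406]
Step 11: x=[5.4925] v=[-0.1531]
Step 12: x=[5.5216] v=[0.1457]
First v>=0 after going negative at step 12, time=2.4000

Answer: 2.4000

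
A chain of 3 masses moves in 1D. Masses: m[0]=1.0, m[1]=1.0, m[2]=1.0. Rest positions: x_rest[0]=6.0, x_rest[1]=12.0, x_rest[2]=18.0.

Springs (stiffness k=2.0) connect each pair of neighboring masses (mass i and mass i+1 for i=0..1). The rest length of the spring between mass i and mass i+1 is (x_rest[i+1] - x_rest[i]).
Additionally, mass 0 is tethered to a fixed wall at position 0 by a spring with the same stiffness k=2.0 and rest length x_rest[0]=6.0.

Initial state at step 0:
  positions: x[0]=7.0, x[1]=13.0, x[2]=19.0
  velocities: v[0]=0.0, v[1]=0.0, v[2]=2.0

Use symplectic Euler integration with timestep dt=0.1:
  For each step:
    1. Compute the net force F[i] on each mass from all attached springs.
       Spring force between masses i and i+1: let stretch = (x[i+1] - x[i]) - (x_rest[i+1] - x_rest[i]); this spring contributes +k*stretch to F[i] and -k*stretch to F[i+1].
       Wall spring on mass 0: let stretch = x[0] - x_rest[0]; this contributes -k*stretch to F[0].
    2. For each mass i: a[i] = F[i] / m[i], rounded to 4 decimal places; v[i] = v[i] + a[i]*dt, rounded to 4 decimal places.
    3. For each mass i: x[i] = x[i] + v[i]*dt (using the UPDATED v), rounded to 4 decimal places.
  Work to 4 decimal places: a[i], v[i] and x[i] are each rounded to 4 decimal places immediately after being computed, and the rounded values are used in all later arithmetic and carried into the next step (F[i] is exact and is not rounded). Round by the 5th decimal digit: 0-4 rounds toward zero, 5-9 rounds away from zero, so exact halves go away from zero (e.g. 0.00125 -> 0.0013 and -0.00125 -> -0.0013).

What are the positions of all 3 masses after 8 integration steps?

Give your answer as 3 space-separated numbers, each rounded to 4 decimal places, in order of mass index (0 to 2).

Answer: 6.4482 13.2098 20.2985

Derivation:
Step 0: x=[7.0000 13.0000 19.0000] v=[0.0000 0.0000 2.0000]
Step 1: x=[6.9800 13.0000 19.2000] v=[-0.2000 0.0000 2.0000]
Step 2: x=[6.9408 13.0036 19.3960] v=[-0.3920 0.0360 1.9600]
Step 3: x=[6.8840 13.0138 19.5842] v=[-0.5676 0.1019 1.8815]
Step 4: x=[6.8122 13.0328 19.7609] v=[-0.7184 0.1900 1.7674]
Step 5: x=[6.7285 13.0620 19.9231] v=[-0.8367 0.2915 1.6218]
Step 6: x=[6.6369 13.1017 20.0681] v=[-0.9157 0.3970 1.4496]
Step 7: x=[6.5419 13.1514 20.1937] v=[-0.9501 0.4973 1.2563]
Step 8: x=[6.4482 13.2098 20.2985] v=[-0.9366 0.5839 1.0478]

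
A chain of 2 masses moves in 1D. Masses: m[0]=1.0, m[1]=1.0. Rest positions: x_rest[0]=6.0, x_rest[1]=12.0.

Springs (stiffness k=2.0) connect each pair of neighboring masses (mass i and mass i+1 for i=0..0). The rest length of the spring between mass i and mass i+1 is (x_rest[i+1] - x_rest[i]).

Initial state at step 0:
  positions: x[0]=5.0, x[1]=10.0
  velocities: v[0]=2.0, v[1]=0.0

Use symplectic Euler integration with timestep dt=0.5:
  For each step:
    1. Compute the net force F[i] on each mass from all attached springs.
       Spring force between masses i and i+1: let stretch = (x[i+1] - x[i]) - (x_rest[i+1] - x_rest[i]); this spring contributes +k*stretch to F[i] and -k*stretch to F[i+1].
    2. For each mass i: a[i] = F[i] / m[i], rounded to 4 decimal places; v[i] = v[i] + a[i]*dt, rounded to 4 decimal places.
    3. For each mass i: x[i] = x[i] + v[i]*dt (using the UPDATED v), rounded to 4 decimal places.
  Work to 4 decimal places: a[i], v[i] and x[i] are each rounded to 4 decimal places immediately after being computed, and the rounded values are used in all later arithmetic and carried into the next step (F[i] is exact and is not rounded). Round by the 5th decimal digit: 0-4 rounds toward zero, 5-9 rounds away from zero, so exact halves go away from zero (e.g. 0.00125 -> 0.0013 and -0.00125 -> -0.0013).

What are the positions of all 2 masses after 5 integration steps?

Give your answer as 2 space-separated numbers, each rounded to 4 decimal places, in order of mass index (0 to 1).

Answer: 7.0000 13.0000

Derivation:
Step 0: x=[5.0000 10.0000] v=[2.0000 0.0000]
Step 1: x=[5.5000 10.5000] v=[1.0000 1.0000]
Step 2: x=[5.5000 11.5000] v=[0.0000 2.0000]
Step 3: x=[5.5000 12.5000] v=[0.0000 2.0000]
Step 4: x=[6.0000 13.0000] v=[1.0000 1.0000]
Step 5: x=[7.0000 13.0000] v=[2.0000 0.0000]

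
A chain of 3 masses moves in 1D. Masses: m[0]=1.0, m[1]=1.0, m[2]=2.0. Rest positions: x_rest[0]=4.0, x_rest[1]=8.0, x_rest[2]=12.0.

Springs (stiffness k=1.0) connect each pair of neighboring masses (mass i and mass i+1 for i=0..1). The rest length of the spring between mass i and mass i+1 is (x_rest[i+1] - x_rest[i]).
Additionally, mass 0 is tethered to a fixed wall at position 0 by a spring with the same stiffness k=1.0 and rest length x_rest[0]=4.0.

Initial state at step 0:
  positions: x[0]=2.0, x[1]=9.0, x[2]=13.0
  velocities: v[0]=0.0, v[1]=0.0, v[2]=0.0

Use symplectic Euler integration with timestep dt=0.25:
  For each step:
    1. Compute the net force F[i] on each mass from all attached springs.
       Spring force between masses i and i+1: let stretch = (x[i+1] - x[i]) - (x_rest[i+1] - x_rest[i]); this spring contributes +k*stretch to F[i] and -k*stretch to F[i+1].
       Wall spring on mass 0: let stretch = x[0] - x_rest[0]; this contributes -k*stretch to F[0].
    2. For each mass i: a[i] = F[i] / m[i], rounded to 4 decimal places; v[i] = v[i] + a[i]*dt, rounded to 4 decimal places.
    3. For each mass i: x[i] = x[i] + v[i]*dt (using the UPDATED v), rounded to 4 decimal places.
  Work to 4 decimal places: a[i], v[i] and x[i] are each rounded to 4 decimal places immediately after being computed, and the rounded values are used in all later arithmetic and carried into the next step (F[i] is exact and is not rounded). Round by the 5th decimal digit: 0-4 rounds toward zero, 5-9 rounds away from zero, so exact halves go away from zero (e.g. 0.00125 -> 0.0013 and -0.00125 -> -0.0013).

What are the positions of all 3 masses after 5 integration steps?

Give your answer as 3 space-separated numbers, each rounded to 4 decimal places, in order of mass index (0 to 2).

Step 0: x=[2.0000 9.0000 13.0000] v=[0.0000 0.0000 0.0000]
Step 1: x=[2.3125 8.8125 13.0000] v=[1.2500 -0.7500 0.0000]
Step 2: x=[2.8867 8.4805 12.9941] v=[2.2969 -1.3281 -0.0235]
Step 3: x=[3.6301 8.0810 12.9722] v=[2.9737 -1.5982 -0.0877]
Step 4: x=[4.4248 7.7090 12.9224] v=[3.1789 -1.4881 -0.1991]
Step 5: x=[5.1483 7.4576 12.8347] v=[2.8938 -1.0058 -0.3508]

Answer: 5.1483 7.4576 12.8347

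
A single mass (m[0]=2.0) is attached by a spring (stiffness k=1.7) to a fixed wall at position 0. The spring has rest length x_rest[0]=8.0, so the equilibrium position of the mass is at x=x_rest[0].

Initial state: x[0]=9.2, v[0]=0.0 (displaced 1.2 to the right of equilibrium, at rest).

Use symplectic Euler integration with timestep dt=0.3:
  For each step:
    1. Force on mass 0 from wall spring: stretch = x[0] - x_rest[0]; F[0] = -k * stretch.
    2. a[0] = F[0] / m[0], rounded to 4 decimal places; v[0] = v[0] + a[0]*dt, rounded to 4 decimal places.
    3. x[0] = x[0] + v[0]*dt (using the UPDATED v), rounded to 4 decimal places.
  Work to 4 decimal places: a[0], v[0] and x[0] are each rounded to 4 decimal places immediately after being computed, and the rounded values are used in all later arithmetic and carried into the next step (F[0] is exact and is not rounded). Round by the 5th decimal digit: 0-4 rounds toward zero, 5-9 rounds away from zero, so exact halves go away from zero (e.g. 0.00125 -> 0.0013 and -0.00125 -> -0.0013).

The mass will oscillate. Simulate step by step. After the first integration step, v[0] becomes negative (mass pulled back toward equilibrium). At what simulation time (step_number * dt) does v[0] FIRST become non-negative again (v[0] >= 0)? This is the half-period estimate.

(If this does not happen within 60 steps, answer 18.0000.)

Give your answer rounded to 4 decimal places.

Step 0: x=[9.2000] v=[0.0000]
Step 1: x=[9.1082] v=[-0.3060]
Step 2: x=[8.9316] v=[-0.5886]
Step 3: x=[8.6837] v=[-0.8262]
Step 4: x=[8.3836] v=[-1.0005]
Step 5: x=[8.0541] v=[-1.0983]
Step 6: x=[7.7205] v=[-1.1121]
Step 7: x=[7.4083] v=[-1.0408]
Step 8: x=[7.1413] v=[-0.8899]
Step 9: x=[6.9400] v=[-0.6709]
Step 10: x=[6.8198] v=[-0.4006]
Step 11: x=[6.7899] v=[-0.0996]
Step 12: x=[6.8526] v=[0.2090]
First v>=0 after going negative at step 12, time=3.6000

Answer: 3.6000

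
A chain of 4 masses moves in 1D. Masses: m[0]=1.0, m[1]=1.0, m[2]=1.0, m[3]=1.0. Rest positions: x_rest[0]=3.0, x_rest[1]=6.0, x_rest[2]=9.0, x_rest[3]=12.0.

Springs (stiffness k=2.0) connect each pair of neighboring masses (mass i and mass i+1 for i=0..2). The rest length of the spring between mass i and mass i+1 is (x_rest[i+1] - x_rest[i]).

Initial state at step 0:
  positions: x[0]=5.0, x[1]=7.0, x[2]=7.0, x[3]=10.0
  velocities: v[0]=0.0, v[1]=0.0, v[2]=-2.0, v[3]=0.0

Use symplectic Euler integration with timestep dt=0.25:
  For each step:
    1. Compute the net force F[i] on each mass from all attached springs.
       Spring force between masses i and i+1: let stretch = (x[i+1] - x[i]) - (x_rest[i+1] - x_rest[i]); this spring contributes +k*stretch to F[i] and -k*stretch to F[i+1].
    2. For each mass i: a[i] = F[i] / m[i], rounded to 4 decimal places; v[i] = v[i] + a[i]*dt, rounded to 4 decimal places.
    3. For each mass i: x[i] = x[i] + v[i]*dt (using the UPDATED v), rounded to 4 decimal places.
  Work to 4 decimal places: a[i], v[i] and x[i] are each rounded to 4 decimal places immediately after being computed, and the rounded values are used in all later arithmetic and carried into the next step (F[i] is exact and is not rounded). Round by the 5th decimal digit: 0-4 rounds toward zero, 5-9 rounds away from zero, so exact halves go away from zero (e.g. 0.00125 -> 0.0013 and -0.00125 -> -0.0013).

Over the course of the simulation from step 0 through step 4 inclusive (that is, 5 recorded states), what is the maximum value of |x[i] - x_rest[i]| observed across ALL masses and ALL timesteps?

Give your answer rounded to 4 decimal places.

Step 0: x=[5.0000 7.0000 7.0000 10.0000] v=[0.0000 0.0000 -2.0000 0.0000]
Step 1: x=[4.8750 6.7500 6.8750 10.0000] v=[-0.5000 -1.0000 -0.5000 0.0000]
Step 2: x=[4.6094 6.2813 7.1250 9.9844] v=[-1.0625 -1.8750 1.0000 -0.0625]
Step 3: x=[4.1778 5.7090 7.6270 9.9864] v=[-1.7266 -2.2891 2.0079 0.0078]
Step 4: x=[3.5626 5.1851 8.1842 10.0684] v=[-2.4610 -2.0957 2.2286 0.3281]
Max displacement = 2.1250

Answer: 2.1250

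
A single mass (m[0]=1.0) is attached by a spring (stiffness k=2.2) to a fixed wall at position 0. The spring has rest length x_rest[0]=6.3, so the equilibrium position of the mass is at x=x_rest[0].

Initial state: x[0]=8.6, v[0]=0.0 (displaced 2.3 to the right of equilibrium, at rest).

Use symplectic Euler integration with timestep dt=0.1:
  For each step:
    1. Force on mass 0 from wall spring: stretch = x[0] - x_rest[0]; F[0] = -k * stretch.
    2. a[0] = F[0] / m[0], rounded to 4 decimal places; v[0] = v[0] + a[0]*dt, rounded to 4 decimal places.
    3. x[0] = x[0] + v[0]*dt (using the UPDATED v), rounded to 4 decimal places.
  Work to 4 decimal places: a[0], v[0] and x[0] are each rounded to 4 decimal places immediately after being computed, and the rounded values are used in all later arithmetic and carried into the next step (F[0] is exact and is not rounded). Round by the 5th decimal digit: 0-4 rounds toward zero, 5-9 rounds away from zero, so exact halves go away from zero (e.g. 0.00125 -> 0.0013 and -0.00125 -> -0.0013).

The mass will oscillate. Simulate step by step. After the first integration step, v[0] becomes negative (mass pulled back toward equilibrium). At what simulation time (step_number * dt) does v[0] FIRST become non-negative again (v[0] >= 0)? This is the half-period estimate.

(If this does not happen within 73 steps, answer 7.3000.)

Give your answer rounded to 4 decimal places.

Step 0: x=[8.6000] v=[0.0000]
Step 1: x=[8.5494] v=[-0.5060]
Step 2: x=[8.4493] v=[-1.0009]
Step 3: x=[8.3019] v=[-1.4738]
Step 4: x=[8.1105] v=[-1.9142]
Step 5: x=[7.8793] v=[-2.3125]
Step 6: x=[7.6133] v=[-2.6600]
Step 7: x=[7.3184] v=[-2.9489]
Step 8: x=[7.0011] v=[-3.1730]
Step 9: x=[6.6684] v=[-3.3272]
Step 10: x=[6.3276] v=[-3.4083]
Step 11: x=[5.9862] v=[-3.4144]
Step 12: x=[5.6517] v=[-3.3454]
Step 13: x=[5.3314] v=[-3.2028]
Step 14: x=[5.0324] v=[-2.9897]
Step 15: x=[4.7613] v=[-2.7108]
Step 16: x=[4.5241] v=[-2.3723]
Step 17: x=[4.3259] v=[-1.9816]
Step 18: x=[4.1712] v=[-1.5473]
Step 19: x=[4.0633] v=[-1.0790]
Step 20: x=[4.0046] v=[-0.5869]
Step 21: x=[3.9964] v=[-0.0819]
Step 22: x=[4.0389] v=[0.4249]
First v>=0 after going negative at step 22, time=2.2000

Answer: 2.2000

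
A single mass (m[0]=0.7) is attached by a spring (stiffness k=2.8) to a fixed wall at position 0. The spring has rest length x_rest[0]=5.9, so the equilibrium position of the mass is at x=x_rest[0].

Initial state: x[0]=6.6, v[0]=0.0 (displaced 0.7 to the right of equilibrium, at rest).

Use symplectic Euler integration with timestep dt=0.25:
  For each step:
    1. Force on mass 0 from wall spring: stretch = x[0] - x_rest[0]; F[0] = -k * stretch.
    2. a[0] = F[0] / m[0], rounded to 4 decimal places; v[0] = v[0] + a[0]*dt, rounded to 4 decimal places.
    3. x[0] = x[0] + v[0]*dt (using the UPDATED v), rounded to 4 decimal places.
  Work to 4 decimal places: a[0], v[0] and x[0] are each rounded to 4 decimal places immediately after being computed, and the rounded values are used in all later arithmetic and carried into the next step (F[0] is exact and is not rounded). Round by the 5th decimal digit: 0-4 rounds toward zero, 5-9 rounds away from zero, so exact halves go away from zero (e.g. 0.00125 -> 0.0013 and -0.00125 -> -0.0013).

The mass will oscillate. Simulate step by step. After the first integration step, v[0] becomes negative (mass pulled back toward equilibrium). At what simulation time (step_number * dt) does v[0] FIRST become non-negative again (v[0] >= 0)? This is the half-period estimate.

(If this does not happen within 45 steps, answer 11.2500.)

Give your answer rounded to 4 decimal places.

Step 0: x=[6.6000] v=[0.0000]
Step 1: x=[6.4250] v=[-0.7000]
Step 2: x=[6.1188] v=[-1.2250]
Step 3: x=[5.7579] v=[-1.4438]
Step 4: x=[5.4325] v=[-1.3017]
Step 5: x=[5.2240] v=[-0.8342]
Step 6: x=[5.1845] v=[-0.1582]
Step 7: x=[5.3238] v=[0.5573]
First v>=0 after going negative at step 7, time=1.7500

Answer: 1.7500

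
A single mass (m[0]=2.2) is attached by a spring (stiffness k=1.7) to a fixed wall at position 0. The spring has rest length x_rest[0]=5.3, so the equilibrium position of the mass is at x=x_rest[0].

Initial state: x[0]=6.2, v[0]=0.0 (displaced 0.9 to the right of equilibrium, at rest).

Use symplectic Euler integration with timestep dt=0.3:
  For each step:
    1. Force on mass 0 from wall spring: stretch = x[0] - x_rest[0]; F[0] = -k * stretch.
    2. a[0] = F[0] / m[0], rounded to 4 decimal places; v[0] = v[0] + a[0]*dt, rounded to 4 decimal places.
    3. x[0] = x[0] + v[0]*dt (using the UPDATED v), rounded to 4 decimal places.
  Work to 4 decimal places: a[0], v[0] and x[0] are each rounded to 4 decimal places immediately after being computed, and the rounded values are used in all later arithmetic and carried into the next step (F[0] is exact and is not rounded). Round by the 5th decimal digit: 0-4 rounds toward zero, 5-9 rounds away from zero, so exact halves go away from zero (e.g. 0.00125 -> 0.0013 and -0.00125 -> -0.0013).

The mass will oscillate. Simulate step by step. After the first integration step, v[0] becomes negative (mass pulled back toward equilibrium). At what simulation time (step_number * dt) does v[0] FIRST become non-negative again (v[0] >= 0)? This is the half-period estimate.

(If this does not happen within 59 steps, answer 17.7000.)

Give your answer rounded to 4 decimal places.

Answer: 3.6000

Derivation:
Step 0: x=[6.2000] v=[0.0000]
Step 1: x=[6.1374] v=[-0.2087]
Step 2: x=[6.0166] v=[-0.4028]
Step 3: x=[5.8459] v=[-0.5689]
Step 4: x=[5.6373] v=[-0.6954]
Step 5: x=[5.4052] v=[-0.7736]
Step 6: x=[5.1658] v=[-0.7980]
Step 7: x=[4.9357] v=[-0.7669]
Step 8: x=[4.7310] v=[-0.6825]
Step 9: x=[4.5658] v=[-0.5506]
Step 10: x=[4.4517] v=[-0.3804]
Step 11: x=[4.3966] v=[-0.1838]
Step 12: x=[4.4043] v=[0.0256]
First v>=0 after going negative at step 12, time=3.6000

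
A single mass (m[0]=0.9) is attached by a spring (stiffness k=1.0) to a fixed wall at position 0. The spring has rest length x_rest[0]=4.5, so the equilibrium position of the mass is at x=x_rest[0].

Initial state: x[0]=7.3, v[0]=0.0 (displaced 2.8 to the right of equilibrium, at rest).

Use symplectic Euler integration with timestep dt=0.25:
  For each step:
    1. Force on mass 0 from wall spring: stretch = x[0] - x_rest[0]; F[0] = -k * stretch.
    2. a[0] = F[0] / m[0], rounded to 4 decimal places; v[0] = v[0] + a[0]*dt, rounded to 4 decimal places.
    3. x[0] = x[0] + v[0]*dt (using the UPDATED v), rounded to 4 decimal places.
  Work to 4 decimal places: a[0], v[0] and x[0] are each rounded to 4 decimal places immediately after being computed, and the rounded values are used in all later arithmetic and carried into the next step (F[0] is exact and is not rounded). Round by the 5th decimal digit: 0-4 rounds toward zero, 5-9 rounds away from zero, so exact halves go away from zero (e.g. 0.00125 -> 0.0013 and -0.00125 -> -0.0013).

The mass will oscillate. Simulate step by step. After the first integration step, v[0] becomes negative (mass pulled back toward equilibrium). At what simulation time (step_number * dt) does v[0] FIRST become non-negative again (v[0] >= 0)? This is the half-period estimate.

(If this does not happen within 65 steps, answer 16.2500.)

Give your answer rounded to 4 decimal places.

Answer: 3.0000

Derivation:
Step 0: x=[7.3000] v=[0.0000]
Step 1: x=[7.1056] v=[-0.7778]
Step 2: x=[6.7302] v=[-1.5016]
Step 3: x=[6.1999] v=[-2.1211]
Step 4: x=[5.5516] v=[-2.5933]
Step 5: x=[4.8303] v=[-2.8854]
Step 6: x=[4.0860] v=[-2.9772]
Step 7: x=[3.3705] v=[-2.8622]
Step 8: x=[2.7334] v=[-2.5485]
Step 9: x=[2.2190] v=[-2.0578]
Step 10: x=[1.8630] v=[-1.4242]
Step 11: x=[1.6901] v=[-0.6917]
Step 12: x=[1.7123] v=[0.0888]
First v>=0 after going negative at step 12, time=3.0000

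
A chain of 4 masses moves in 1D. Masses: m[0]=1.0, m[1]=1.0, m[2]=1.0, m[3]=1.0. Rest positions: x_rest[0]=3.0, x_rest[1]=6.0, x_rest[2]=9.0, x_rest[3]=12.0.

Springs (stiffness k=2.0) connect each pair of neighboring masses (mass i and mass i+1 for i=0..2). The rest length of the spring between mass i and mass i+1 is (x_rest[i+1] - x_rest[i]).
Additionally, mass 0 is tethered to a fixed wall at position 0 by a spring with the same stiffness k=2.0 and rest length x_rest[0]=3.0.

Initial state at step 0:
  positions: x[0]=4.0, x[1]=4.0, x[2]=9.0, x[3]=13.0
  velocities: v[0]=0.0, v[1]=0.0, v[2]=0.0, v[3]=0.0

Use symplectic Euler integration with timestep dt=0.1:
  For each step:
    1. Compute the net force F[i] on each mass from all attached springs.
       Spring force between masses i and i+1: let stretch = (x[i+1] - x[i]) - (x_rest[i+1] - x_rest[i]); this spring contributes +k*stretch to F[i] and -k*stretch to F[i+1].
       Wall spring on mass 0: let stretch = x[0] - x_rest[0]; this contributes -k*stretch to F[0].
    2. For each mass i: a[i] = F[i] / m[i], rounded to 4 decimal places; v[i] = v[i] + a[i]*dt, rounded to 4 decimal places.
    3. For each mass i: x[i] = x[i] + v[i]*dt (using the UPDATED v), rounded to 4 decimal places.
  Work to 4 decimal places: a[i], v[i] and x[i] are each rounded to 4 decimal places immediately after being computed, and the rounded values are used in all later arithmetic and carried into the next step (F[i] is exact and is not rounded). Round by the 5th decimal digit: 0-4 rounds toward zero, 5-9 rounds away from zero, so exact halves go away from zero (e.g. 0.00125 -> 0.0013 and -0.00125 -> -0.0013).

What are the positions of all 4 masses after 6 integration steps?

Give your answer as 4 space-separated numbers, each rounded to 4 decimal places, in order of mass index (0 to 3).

Answer: 2.6575 5.7117 8.7306 12.5839

Derivation:
Step 0: x=[4.0000 4.0000 9.0000 13.0000] v=[0.0000 0.0000 0.0000 0.0000]
Step 1: x=[3.9200 4.1000 8.9800 12.9800] v=[-0.8000 1.0000 -0.2000 -0.2000]
Step 2: x=[3.7652 4.2940 8.9424 12.9400] v=[-1.5480 1.9400 -0.3760 -0.4000]
Step 3: x=[3.5457 4.5704 8.8918 12.8801] v=[-2.1953 2.7639 -0.5062 -0.5995]
Step 4: x=[3.2758 4.9127 8.8345 12.8004] v=[-2.6995 3.4232 -0.5728 -0.7972]
Step 5: x=[2.9731 5.3007 8.7781 12.7014] v=[-3.0273 3.8802 -0.5640 -0.9904]
Step 6: x=[2.6575 5.7117 8.7306 12.5839] v=[-3.1564 4.1102 -0.4748 -1.1751]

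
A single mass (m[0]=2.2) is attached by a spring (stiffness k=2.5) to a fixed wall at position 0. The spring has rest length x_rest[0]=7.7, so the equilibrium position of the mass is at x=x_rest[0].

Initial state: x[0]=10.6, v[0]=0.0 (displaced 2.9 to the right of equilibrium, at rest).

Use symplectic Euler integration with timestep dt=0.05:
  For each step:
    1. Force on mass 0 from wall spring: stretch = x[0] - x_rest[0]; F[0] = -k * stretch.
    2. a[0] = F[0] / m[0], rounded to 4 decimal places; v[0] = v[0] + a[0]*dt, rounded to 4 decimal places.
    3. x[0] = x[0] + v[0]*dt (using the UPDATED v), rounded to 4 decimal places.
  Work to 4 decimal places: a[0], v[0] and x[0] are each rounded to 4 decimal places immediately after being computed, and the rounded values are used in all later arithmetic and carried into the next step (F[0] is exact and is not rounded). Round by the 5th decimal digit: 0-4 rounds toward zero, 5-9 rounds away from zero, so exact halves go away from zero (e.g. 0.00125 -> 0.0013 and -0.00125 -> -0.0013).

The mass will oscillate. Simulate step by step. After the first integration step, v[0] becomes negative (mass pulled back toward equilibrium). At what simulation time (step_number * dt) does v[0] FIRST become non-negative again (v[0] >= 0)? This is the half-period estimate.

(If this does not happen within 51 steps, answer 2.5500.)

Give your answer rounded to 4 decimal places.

Answer: 2.5500

Derivation:
Step 0: x=[10.6000] v=[0.0000]
Step 1: x=[10.5918] v=[-0.1648]
Step 2: x=[10.5753] v=[-0.3291]
Step 3: x=[10.5507] v=[-0.4925]
Step 4: x=[10.5180] v=[-0.6545]
Step 5: x=[10.4773] v=[-0.8146]
Step 6: x=[10.4287] v=[-0.9724]
Step 7: x=[10.3723] v=[-1.1274]
Step 8: x=[10.3083] v=[-1.2792]
Step 9: x=[10.2369] v=[-1.4274]
Step 10: x=[10.1583] v=[-1.5715]
Step 11: x=[10.0727] v=[-1.7112]
Step 12: x=[9.9804] v=[-1.8460]
Step 13: x=[9.8816] v=[-1.9756]
Step 14: x=[9.7766] v=[-2.0996]
Step 15: x=[9.6657] v=[-2.2176]
Step 16: x=[9.5492] v=[-2.3293]
Step 17: x=[9.4275] v=[-2.4344]
Step 18: x=[9.3009] v=[-2.5326]
Step 19: x=[9.1697] v=[-2.6236]
Step 20: x=[9.0343] v=[-2.7071]
Step 21: x=[8.8952] v=[-2.7829]
Step 22: x=[8.7527] v=[-2.8508]
Step 23: x=[8.6072] v=[-2.9106]
Step 24: x=[8.4591] v=[-2.9621]
Step 25: x=[8.3088] v=[-3.0052]
Step 26: x=[8.1568] v=[-3.0398]
Step 27: x=[8.0035] v=[-3.0658]
Step 28: x=[7.8494] v=[-3.0830]
Step 29: x=[7.6948] v=[-3.0915]
Step 30: x=[7.5402] v=[-3.0912]
Step 31: x=[7.3861] v=[-3.0821]
Step 32: x=[7.2329] v=[-3.0643]
Step 33: x=[7.0810] v=[-3.0378]
Step 34: x=[6.9309] v=[-3.0026]
Step 35: x=[6.7830] v=[-2.9589]
Step 36: x=[6.6377] v=[-2.9068]
Step 37: x=[6.4954] v=[-2.8464]
Step 38: x=[6.3565] v=[-2.7780]
Step 39: x=[6.2214] v=[-2.7017]
Step 40: x=[6.0905] v=[-2.6177]
Step 41: x=[5.9642] v=[-2.5263]
Step 42: x=[5.8428] v=[-2.4277]
Step 43: x=[5.7267] v=[-2.3222]
Step 44: x=[5.6162] v=[-2.2101]
Step 45: x=[5.5116] v=[-2.0917]
Step 46: x=[5.4132] v=[-1.9674]
Step 47: x=[5.3213] v=[-1.8375]
Step 48: x=[5.2362] v=[-1.7023]
Step 49: x=[5.1581] v=[-1.5623]
Step 50: x=[5.0872] v=[-1.4179]
Step 51: x=[5.0237] v=[-1.2694]
v[0] did not become non-negative within 51 steps; using fallback time=2.5500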